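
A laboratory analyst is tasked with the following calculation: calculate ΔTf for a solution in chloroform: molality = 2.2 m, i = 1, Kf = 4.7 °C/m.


ΔTf = Kf × m × i
= 4.7 × 2.2 × 1
= 10.34 °C

10.34 °C


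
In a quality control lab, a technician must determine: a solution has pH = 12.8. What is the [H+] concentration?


[H+] = 10^(-pH) = 10^(-12.8)
= 1.58×10^-13 M

1.58×10^-13 M


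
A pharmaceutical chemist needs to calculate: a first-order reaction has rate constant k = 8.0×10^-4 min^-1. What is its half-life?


t½ = ln2/k = 0.693147/(8.0×10^-4 min^-1)
= 866.4 min

866.4 min


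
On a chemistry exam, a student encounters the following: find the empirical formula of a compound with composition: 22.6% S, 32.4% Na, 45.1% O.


Assume 100 g sample. Moles of each element:
  S: 22.6/32.07 = 0.705 mol
  Na: 32.4/22.99 = 1.409 mol
  O: 45.1/16.0 = 2.819 mol
Divide by smallest (0.705):
  S: 0.705/0.705 = 1.0
  Na: 1.409/0.705 = 2.0
  O: 2.819/0.705 = 4.0
Empirical formula: Na2SO4

Na2SO4


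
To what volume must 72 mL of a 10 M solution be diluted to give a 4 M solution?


C1V1 = C2V2
10 × 72 = 4 × V2
V2 = 720/4 = 180.0 mL

180.0 mL


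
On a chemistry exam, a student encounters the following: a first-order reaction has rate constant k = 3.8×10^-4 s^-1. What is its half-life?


t½ = ln2/k = 0.693147/(3.8×10^-4 s^-1)
= 1824 s

1824 s


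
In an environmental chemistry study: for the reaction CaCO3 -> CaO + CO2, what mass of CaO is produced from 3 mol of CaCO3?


Mole ratio CaO:CaCO3 = 1:1
n(CaO) = 3 × 1/1 = 3.000 mol
mass = 3.000 × 56.08 = 168.24 g

168.24 g


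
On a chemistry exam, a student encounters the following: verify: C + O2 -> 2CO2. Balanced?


Equation: C + O2 -> 2CO2
Check atoms: C: 1≠2, O: 2≠4
Not balanced

No, not balanced


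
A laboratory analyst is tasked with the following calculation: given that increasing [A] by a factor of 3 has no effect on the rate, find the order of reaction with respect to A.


rate ∝ [A]^n
rate ∝ [A]^0
Order in A: 0

0


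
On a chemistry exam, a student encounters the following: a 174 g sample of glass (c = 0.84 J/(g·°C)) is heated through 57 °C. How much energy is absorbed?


q = mcΔT = 174 × 0.84 × 57
= 8331.12 J

8331.12 J


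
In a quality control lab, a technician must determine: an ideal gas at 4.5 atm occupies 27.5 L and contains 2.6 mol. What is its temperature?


PV = nRT  (R = 0.08206 L·atm/(mol·K))
T = PV/(nR) = 4.5×27.5/(2.6×0.08206)
= 123.75/0.213356
= 580.02 K

580.02 K


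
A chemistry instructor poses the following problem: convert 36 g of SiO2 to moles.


M(SiO2) = 60.09 g/mol
n = mass/M = 36/60.09 = 0.5991 mol

0.5991 mol


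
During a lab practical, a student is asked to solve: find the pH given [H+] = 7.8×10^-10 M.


pH = -log10([H+]) = -log10(7.8×10^-10)
= 10 - log10(7.8)
= 10 - 0.89
= 9.11

9.11


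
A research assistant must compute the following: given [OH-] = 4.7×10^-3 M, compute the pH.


pOH = -log10([OH-]) = -log10(4.7×10^-3)
= 3 - log10(4.7) = 2.33
pH = 14 - pOH = 14 - 2.33 = 11.67

11.67


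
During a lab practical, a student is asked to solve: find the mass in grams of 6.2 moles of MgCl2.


M(MgCl2) = 95.21 g/mol
mass = n × M = 6.2 × 95.21 = 590.30 g

590.30 g


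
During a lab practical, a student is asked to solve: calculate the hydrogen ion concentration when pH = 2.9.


[H+] = 10^(-pH) = 10^(-2.9)
= 1.26×10^-3 M

1.26×10^-3 M


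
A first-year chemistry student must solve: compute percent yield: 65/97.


% yield = actual/theoretical × 100
= 65/97 × 100
= 67.01%

67.01%


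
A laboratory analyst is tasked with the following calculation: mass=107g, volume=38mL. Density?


ρ = mass/volume
= 107/38
= 2.816 g/mL

2.816 g/mL


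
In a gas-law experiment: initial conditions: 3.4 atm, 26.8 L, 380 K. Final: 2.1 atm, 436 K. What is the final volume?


P1V1/T1 = P2V2/T2
V2 = P1V1T2/(T1P2)
= 3.4×26.8×436/(380×2.1)
= 49.785 L

49.785 L


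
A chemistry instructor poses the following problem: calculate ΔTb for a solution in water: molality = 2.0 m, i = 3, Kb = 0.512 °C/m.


ΔTb = Kb × m × i
= 0.512 × 2.0 × 3
= 3.072 °C

3.072 °C


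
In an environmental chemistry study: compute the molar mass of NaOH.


M(NaOH) = 1×22.99 + 1×16.0 + 1×1.008
= 22.99 + 16.0 + 1.01
= 40.0 g/mol

40.0 g/mol


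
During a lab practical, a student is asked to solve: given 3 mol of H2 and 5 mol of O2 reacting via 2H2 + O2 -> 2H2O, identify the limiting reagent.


Mole ratio available / coefficient:
  H2: 3/2 = 1.500
  O2: 5/1 = 5.000
Smaller ratio is limiting.

H2


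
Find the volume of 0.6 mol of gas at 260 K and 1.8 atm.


PV = nRT  (R = 0.08206 L·atm/(mol·K))
V = nRT/P = 0.6×0.08206×260/1.8
= 7.112 L

7.112 L


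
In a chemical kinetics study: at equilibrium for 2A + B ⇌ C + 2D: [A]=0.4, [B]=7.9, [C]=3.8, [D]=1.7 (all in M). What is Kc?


Kc = [C][D]^2/([A]^2[B])
= (3.8^1 × 1.7^2)/(0.4^2 × 7.9^1)
= 10.982/1.264
= 8.688

8.688


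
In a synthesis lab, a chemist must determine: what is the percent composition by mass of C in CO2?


M(CO2) = 1×12.01 + 2×16.0 = 44.01 g/mol
Mass of C = 1 × 12.01 = 12.01 g/mol
% C = 12.01/44.01 × 100 = 27.29%

27.29%


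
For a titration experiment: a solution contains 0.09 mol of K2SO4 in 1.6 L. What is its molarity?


M = n/V = 0.09/1.6 = 0.056 mol/L

0.056 M


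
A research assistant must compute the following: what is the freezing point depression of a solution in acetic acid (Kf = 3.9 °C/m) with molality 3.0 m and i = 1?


ΔTf = Kf × m × i
= 3.9 × 3.0 × 1
= 11.7 °C

11.7 °C


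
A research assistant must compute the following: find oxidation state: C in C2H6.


2x + 6(+1) = 0, so x = -3
Oxidation number: -3

-3


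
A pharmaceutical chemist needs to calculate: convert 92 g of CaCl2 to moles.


M(CaCl2) = 110.98 g/mol
n = mass/M = 92/110.98 = 0.829 mol

0.829 mol


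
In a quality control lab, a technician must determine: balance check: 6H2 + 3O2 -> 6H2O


Equation: 6H2 + 3O2 -> 6H2O
Check atoms: H: 12=12, O: 6=6
Balanced

Yes, balanced


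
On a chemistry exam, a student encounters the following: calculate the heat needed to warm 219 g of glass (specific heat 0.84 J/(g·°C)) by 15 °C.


q = mcΔT = 219 × 0.84 × 15
= 2759.40 J

2759.40 J


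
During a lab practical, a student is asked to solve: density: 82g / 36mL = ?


ρ = mass/volume
= 82/36
= 2.278 g/mL

2.278 g/mL


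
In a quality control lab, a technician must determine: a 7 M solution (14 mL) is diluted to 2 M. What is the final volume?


C1V1 = C2V2
7 × 14 = 2 × V2
V2 = 98/2 = 49.0 mL

49.0 mL


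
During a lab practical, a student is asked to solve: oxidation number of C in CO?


x + (-2) = 0, so x = +2
Oxidation number: +2

+2


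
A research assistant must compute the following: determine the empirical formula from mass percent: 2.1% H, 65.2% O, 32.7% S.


Assume 100 g sample. Moles of each element:
  H: 2.1/1.008 = 2.083 mol
  O: 65.2/16.0 = 4.075 mol
  S: 32.7/32.07 = 1.02 mol
Divide by smallest (1.02):
  H: 2.083/1.02 = 2.04
  O: 4.075/1.02 = 4.0
  S: 1.02/1.02 = 1.0
Empirical formula: H2SO4

H2SO4


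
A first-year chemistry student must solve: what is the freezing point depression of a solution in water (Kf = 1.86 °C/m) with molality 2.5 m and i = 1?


ΔTf = Kf × m × i
= 1.86 × 2.5 × 1
= 4.65 °C

4.65 °C


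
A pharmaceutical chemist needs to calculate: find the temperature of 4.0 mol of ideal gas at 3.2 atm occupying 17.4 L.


PV = nRT  (R = 0.08206 L·atm/(mol·K))
T = PV/(nR) = 3.2×17.4/(4.0×0.08206)
= 55.68/0.328240
= 169.63 K

169.63 K


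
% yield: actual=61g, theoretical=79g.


% yield = actual/theoretical × 100
= 61/79 × 100
= 77.22%

77.22%


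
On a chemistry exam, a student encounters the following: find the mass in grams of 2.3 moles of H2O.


M(H2O) = 18.02 g/mol
mass = n × M = 2.3 × 18.02 = 41.45 g

41.45 g


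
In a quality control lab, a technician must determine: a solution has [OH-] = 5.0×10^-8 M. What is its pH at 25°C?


pOH = -log10([OH-]) = -log10(5.0×10^-8)
= 8 - log10(5.0) = 7.3
pH = 14 - pOH = 14 - 7.3 = 6.7

6.7


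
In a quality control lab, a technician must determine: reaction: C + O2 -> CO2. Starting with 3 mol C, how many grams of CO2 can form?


Mole ratio CO2:C = 1:1
n(CO2) = 3 × 1/1 = 3.000 mol
mass = 3.000 × 44.01 = 132.03 g

132.03 g


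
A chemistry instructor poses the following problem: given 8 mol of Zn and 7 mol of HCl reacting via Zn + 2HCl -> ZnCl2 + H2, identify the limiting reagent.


Mole ratio available / coefficient:
  Zn: 8/1 = 8.000
  HCl: 7/2 = 3.500
Smaller ratio is limiting.

HCl


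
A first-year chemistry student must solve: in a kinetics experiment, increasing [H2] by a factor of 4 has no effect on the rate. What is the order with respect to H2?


rate ∝ [H2]^n
rate ∝ [H2]^0
Order in H2: 0

0


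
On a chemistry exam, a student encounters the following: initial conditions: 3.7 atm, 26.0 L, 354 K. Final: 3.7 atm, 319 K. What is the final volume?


P1V1/T1 = P2V2/T2
V2 = P1V1T2/(T1P2)
= 3.7×26.0×319/(354×3.7)
= 23.429 L

23.429 L


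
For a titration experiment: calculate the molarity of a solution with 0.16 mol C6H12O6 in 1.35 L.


M = n/V = 0.16/1.35 = 0.119 mol/L

0.119 M


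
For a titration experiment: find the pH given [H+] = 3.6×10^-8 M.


pH = -log10([H+]) = -log10(3.6×10^-8)
= 8 - log10(3.6)
= 8 - 0.56
= 7.44

7.44


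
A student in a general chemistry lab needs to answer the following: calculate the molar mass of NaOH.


M(NaOH) = 1×22.99 + 1×16.0 + 1×1.008
= 22.99 + 16.0 + 1.01
= 40.0 g/mol

40.0 g/mol


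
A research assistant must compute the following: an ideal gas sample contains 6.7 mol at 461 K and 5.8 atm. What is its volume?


PV = nRT  (R = 0.08206 L·atm/(mol·K))
V = nRT/P = 6.7×0.08206×461/5.8
= 43.7 L

43.7 L


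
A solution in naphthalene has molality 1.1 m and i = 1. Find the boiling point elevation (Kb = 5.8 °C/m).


ΔTb = Kb × m × i
= 5.8 × 1.1 × 1
= 6.38 °C

6.38 °C


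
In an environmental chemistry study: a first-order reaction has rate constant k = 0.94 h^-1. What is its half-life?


t½ = ln2/k = 0.693147/(0.94 h^-1)
= 0.7374 h

0.7374 h


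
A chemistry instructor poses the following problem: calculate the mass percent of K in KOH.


M(KOH) = 1×39.1 + 1×16.0 + 1×1.008 = 56.108 g/mol
Mass of K = 1 × 39.1 = 39.10 g/mol
% K = 39.10/56.108 × 100 = 69.69%

69.69%


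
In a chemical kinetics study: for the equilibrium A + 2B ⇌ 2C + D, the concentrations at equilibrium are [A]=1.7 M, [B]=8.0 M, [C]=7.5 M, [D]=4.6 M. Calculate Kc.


Kc = [C]^2[D]/([A][B]^2)
= (7.5^2 × 4.6^1)/(1.7^1 × 8.0^2)
= 258.75/108.8
= 2.378

2.378


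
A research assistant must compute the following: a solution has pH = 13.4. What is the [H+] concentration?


[H+] = 10^(-pH) = 10^(-13.4)
= 3.98×10^-14 M

3.98×10^-14 M


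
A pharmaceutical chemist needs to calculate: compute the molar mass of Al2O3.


M(Al2O3) = 2×26.98 + 3×16.0
= 53.96 + 48.0
= 101.96 g/mol

101.96 g/mol


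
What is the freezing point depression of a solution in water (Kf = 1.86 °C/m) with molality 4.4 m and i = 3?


ΔTf = Kf × m × i
= 1.86 × 4.4 × 3
= 24.552 °C

24.552 °C


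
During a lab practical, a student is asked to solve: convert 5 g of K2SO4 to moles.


M(K2SO4) = 174.27 g/mol
n = mass/M = 5/174.27 = 0.0287 mol

0.0287 mol


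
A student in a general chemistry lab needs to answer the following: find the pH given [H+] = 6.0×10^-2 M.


pH = -log10([H+]) = -log10(6.0×10^-2)
= 2 - log10(6.0)
= 2 - 0.78
= 1.22

1.22


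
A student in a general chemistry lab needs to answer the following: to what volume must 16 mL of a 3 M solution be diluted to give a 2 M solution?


C1V1 = C2V2
3 × 16 = 2 × V2
V2 = 48/2 = 24.0 mL

24.0 mL


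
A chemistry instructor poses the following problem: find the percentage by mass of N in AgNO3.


M(AgNO3) = 1×107.87 + 1×14.01 + 3×16.0 = 169.88 g/mol
Mass of N = 1 × 14.01 = 14.01 g/mol
% N = 14.01/169.88 × 100 = 8.25%

8.25%


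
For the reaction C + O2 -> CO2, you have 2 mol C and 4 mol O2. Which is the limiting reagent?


Mole ratio available / coefficient:
  C: 2/1 = 2.000
  O2: 4/1 = 4.000
Smaller ratio is limiting.

C


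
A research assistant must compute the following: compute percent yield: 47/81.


% yield = actual/theoretical × 100
= 47/81 × 100
= 58.02%

58.02%


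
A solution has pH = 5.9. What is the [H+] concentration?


[H+] = 10^(-pH) = 10^(-5.9)
= 1.26×10^-6 M

1.26×10^-6 M


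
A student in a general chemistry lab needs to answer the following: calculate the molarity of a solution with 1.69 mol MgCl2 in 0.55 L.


M = n/V = 1.69/0.55 = 3.073 mol/L

3.073 M


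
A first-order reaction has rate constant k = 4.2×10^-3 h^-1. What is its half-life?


t½ = ln2/k = 0.693147/(4.2×10^-3 h^-1)
= 165.0 h

165.0 h


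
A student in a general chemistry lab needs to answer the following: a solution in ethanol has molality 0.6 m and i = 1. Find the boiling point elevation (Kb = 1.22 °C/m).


ΔTb = Kb × m × i
= 1.22 × 0.6 × 1
= 0.732 °C

0.732 °C


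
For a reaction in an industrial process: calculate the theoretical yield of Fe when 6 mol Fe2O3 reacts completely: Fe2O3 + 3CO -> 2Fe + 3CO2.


Mole ratio Fe:Fe2O3 = 2:1
n(Fe) = 6 × 2/1 = 12.000 mol
mass = 12.000 × 55.85 = 670.2 g

670.2 g


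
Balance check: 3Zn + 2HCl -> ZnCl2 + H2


Equation: 3Zn + 2HCl -> ZnCl2 + H2
Check atoms: Cl: 2=2, H: 2=2, Zn: 3≠1
Not balanced

No, not balanced


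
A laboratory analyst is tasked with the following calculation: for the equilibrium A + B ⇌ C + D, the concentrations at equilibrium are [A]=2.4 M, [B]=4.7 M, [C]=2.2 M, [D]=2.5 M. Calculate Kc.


Kc = [C][D]/([A][B])
= (2.2^1 × 2.5^1)/(2.4^1 × 4.7^1)
= 5.5/11.28
= 0.4876

0.4876


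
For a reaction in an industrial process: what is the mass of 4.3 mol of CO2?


M(CO2) = 44.01 g/mol
mass = n × M = 4.3 × 44.01 = 189.24 g

189.24 g


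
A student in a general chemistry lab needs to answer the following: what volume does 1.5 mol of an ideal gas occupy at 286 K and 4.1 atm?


PV = nRT  (R = 0.08206 L·atm/(mol·K))
V = nRT/P = 1.5×0.08206×286/4.1
= 8.586 L

8.586 L


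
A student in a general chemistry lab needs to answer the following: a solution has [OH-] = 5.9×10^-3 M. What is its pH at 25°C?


pOH = -log10([OH-]) = -log10(5.9×10^-3)
= 3 - log10(5.9) = 2.23
pH = 14 - pOH = 14 - 2.23 = 11.77

11.77


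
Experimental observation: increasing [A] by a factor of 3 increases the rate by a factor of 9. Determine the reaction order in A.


rate ∝ [A]^n
3^n = 9 → n = 2
Order in A: 2

2


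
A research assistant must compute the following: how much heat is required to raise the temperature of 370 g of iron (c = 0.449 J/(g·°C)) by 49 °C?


q = mcΔT = 370 × 0.449 × 49
= 8140.37 J

8140.37 J


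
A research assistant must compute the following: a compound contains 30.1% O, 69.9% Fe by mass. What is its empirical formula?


Assume 100 g sample. Moles of each element:
  O: 30.1/16.0 = 1.881 mol
  Fe: 69.9/55.85 = 1.252 mol
Divide by smallest (1.252):
  O: 1.881/1.252 = 1.5
  Fe: 1.252/1.252 = 1.0
Multiply all ratios by 2 to obtain whole numbers.
Empirical formula: Fe2O3

Fe2O3


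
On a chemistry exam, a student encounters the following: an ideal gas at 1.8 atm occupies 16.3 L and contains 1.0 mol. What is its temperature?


PV = nRT  (R = 0.08206 L·atm/(mol·K))
T = PV/(nR) = 1.8×16.3/(1.0×0.08206)
= 29.34/0.082060
= 357.54 K

357.54 K


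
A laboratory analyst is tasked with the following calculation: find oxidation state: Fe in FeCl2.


x + 2(-1) = 0, so x = +2
Oxidation number: +2

+2


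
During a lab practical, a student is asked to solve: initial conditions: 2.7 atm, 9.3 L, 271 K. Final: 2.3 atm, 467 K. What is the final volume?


P1V1/T1 = P2V2/T2
V2 = P1V1T2/(T1P2)
= 2.7×9.3×467/(271×2.3)
= 18.813 L

18.813 L


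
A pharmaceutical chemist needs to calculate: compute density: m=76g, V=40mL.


ρ = mass/volume
= 76/40
= 1.9 g/mL

1.9 g/mL


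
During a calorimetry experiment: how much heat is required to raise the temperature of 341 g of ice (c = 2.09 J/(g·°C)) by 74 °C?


q = mcΔT = 341 × 2.09 × 74
= 52739.06 J

52739.06 J


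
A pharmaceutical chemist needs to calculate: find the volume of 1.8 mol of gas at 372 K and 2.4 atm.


PV = nRT  (R = 0.08206 L·atm/(mol·K))
V = nRT/P = 1.8×0.08206×372/2.4
= 22.895 L

22.895 L


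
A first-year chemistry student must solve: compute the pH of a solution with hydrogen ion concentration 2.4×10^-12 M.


pH = -log10([H+]) = -log10(2.4×10^-12)
= 12 - log10(2.4)
= 12 - 0.38
= 11.62

11.62


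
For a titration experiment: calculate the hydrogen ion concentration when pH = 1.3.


[H+] = 10^(-pH) = 10^(-1.3)
= 5.01×10^-2 M

5.01×10^-2 M


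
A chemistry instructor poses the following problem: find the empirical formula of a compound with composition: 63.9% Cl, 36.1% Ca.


Assume 100 g sample. Moles of each element:
  Cl: 63.9/35.45 = 1.803 mol
  Ca: 36.1/40.08 = 0.901 mol
Divide by smallest (0.901):
  Cl: 1.803/0.901 = 2.0
  Ca: 0.901/0.901 = 1.0
Empirical formula: CaCl2

CaCl2


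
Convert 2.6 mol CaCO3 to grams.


M(CaCO3) = 100.09 g/mol
mass = n × M = 2.6 × 100.09 = 260.23 g

260.23 g


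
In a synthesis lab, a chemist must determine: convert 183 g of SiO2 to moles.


M(SiO2) = 60.09 g/mol
n = mass/M = 183/60.09 = 3.0454 mol

3.0454 mol


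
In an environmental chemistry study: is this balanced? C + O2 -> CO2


Equation: C + O2 -> CO2
Check atoms: C: 1=1, O: 2=2
Balanced

Yes, balanced


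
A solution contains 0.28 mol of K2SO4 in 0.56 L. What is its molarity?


M = n/V = 0.28/0.56 = 0.500 mol/L

0.500 M


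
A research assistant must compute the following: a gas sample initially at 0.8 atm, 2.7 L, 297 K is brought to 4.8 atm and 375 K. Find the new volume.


P1V1/T1 = P2V2/T2
V2 = P1V1T2/(T1P2)
= 0.8×2.7×375/(297×4.8)
= 0.568 L

0.568 L


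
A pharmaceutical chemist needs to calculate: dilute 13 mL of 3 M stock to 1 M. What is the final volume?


C1V1 = C2V2
3 × 13 = 1 × V2
V2 = 39/1 = 39.0 mL

39.0 mL


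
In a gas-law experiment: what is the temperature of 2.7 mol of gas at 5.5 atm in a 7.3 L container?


PV = nRT  (R = 0.08206 L·atm/(mol·K))
T = PV/(nR) = 5.5×7.3/(2.7×0.08206)
= 40.15/0.221562
= 181.21 K

181.21 K


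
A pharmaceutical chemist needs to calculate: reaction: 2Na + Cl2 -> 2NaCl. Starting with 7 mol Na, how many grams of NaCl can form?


Mole ratio NaCl:Na = 2:2
n(NaCl) = 7 × 2/2 = 7.000 mol
mass = 7.000 × 58.44 = 409.08 g

409.08 g


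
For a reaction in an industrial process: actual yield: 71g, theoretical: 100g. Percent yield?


% yield = actual/theoretical × 100
= 71/100 × 100
= 71.0%

71.0%


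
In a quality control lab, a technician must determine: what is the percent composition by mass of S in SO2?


M(SO2) = 1×32.07 + 2×16.0 = 64.07 g/mol
Mass of S = 1 × 32.07 = 32.07 g/mol
% S = 32.07/64.07 × 100 = 50.05%

50.05%


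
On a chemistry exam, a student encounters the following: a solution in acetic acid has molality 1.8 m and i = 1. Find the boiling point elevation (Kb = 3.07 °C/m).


ΔTb = Kb × m × i
= 3.07 × 1.8 × 1
= 5.526 °C

5.526 °C


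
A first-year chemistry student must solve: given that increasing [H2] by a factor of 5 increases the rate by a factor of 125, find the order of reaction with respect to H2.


rate ∝ [H2]^n
5^n = 125 → n = 3
Order in H2: 3

3


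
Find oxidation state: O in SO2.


O is usually -2
Oxidation number: -2

-2


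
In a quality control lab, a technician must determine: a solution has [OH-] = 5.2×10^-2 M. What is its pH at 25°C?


pOH = -log10([OH-]) = -log10(5.2×10^-2)
= 2 - log10(5.2) = 1.28
pH = 14 - pOH = 14 - 1.28 = 12.72

12.72


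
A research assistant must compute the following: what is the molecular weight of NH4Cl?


M(NH4Cl) = 1×14.01 + 4×1.008 + 1×35.45
= 14.01 + 4.03 + 35.45
= 53.49 g/mol

53.49 g/mol


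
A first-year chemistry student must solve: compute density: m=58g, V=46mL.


ρ = mass/volume
= 58/46
= 1.261 g/mL

1.261 g/mL


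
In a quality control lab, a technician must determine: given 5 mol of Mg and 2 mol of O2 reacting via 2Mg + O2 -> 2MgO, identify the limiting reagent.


Mole ratio available / coefficient:
  Mg: 5/2 = 2.500
  O2: 2/1 = 2.000
Smaller ratio is limiting.

O2


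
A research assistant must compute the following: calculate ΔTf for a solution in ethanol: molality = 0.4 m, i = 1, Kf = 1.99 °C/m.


ΔTf = Kf × m × i
= 1.99 × 0.4 × 1
= 0.796 °C

0.796 °C


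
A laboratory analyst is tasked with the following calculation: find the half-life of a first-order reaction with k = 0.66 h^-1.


t½ = ln2/k = 0.693147/(0.66 h^-1)
= 1.050 h

1.050 h


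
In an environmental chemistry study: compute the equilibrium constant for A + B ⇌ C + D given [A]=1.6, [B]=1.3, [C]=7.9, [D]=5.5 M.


Kc = [C][D]/([A][B])
= (7.9^1 × 5.5^1)/(1.6^1 × 1.3^1)
= 43.45/2.08
= 20.89

20.89


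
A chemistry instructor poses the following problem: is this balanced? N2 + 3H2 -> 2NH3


Equation: N2 + 3H2 -> 2NH3
Check atoms: H: 6=6, N: 2=2
Balanced

Yes, balanced


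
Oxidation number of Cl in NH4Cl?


halide: -1
Oxidation number: -1

-1


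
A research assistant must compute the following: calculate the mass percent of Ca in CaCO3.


M(CaCO3) = 1×40.08 + 1×12.01 + 3×16.0 = 100.09 g/mol
Mass of Ca = 1 × 40.08 = 40.08 g/mol
% Ca = 40.08/100.09 × 100 = 40.04%

40.04%


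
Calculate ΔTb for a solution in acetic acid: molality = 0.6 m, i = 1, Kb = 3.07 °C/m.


ΔTb = Kb × m × i
= 3.07 × 0.6 × 1
= 1.842 °C

1.842 °C


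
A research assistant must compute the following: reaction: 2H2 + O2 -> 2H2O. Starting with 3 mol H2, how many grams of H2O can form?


Mole ratio H2O:H2 = 2:2
n(H2O) = 3 × 2/2 = 3.000 mol
mass = 3.000 × 18.02 = 54.06 g

54.06 g


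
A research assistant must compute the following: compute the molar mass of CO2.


M(CO2) = 1×12.01 + 2×16.0
= 12.01 + 32.0
= 44.01 g/mol

44.01 g/mol


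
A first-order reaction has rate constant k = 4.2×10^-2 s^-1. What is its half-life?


t½ = ln2/k = 0.693147/(4.2×10^-2 s^-1)
= 16.50 s

16.50 s


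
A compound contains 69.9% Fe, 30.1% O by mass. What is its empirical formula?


Assume 100 g sample. Moles of each element:
  Fe: 69.9/55.85 = 1.252 mol
  O: 30.1/16.0 = 1.881 mol
Divide by smallest (1.252):
  Fe: 1.252/1.252 = 1.0
  O: 1.881/1.252 = 1.5
Multiply all ratios by 2 to obtain whole numbers.
Empirical formula: Fe2O3

Fe2O3


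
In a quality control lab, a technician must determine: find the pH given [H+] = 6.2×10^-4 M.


pH = -log10([H+]) = -log10(6.2×10^-4)
= 4 - log10(6.2)
= 4 - 0.79
= 3.21

3.21


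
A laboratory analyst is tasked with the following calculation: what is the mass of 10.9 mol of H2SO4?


M(H2SO4) = 98.09 g/mol
mass = n × M = 10.9 × 98.09 = 1069.18 g

1069.18 g


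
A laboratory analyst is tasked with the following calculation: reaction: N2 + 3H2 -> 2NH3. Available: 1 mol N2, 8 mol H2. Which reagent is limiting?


Mole ratio available / coefficient:
  N2: 1/1 = 1.000
  H2: 8/3 = 2.667
Smaller ratio is limiting.

N2


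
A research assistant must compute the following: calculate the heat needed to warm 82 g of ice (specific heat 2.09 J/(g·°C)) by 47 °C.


q = mcΔT = 82 × 2.09 × 47
= 8054.86 J

8054.86 J


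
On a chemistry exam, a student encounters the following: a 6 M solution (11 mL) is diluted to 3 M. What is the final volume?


C1V1 = C2V2
6 × 11 = 3 × V2
V2 = 66/3 = 22.0 mL

22.0 mL


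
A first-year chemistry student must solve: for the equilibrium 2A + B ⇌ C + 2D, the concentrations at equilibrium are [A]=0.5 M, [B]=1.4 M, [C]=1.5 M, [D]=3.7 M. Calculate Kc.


Kc = [C][D]^2/([A]^2[B])
= (1.5^1 × 3.7^2)/(0.5^2 × 1.4^1)
= 20.535/0.35
= 58.67

58.67


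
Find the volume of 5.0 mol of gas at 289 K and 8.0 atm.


PV = nRT  (R = 0.08206 L·atm/(mol·K))
V = nRT/P = 5.0×0.08206×289/8.0
= 14.822 L

14.822 L


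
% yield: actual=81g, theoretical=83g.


% yield = actual/theoretical × 100
= 81/83 × 100
= 97.59%

97.59%


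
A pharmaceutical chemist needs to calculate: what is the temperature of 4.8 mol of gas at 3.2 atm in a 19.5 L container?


PV = nRT  (R = 0.08206 L·atm/(mol·K))
T = PV/(nR) = 3.2×19.5/(4.8×0.08206)
= 62.40/0.393888
= 158.42 K

158.42 K


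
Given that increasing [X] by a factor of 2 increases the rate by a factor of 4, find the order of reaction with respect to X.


rate ∝ [X]^n
2^n = 4 → n = 2
Order in X: 2

2


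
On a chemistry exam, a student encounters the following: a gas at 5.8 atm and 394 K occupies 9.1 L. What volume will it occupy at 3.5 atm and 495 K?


P1V1/T1 = P2V2/T2
V2 = P1V1T2/(T1P2)
= 5.8×9.1×495/(394×3.5)
= 18.946 L

18.946 L


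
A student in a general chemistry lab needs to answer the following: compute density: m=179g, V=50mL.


ρ = mass/volume
= 179/50
= 3.58 g/mL

3.58 g/mL


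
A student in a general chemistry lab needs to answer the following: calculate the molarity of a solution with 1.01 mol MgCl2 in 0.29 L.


M = n/V = 1.01/0.29 = 3.483 mol/L

3.483 M


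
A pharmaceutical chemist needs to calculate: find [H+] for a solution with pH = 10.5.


[H+] = 10^(-pH) = 10^(-10.5)
= 3.16×10^-11 M

3.16×10^-11 M


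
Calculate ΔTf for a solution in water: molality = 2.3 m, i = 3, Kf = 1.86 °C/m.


ΔTf = Kf × m × i
= 1.86 × 2.3 × 3
= 12.834 °C

12.834 °C


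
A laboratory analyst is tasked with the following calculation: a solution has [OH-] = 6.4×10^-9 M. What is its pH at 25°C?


pOH = -log10([OH-]) = -log10(6.4×10^-9)
= 9 - log10(6.4) = 8.19
pH = 14 - pOH = 14 - 8.19 = 5.81

5.81


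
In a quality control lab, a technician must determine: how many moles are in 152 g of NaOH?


M(NaOH) = 40.0 g/mol
n = mass/M = 152/40.0 = 3.8 mol

3.8 mol


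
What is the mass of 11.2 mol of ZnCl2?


M(ZnCl2) = 136.28 g/mol
mass = n × M = 11.2 × 136.28 = 1526.34 g

1526.34 g


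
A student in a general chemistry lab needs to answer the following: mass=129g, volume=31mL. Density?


ρ = mass/volume
= 129/31
= 4.161 g/mL

4.161 g/mL


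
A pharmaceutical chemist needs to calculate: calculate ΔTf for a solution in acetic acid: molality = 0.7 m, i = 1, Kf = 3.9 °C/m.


ΔTf = Kf × m × i
= 3.9 × 0.7 × 1
= 2.73 °C

2.73 °C


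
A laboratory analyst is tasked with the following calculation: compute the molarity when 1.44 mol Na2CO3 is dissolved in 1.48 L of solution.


M = n/V = 1.44/1.48 = 0.973 mol/L

0.973 M


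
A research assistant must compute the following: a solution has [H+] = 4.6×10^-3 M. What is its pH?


pH = -log10([H+]) = -log10(4.6×10^-3)
= 3 - log10(4.6)
= 3 - 0.66
= 2.34

2.34


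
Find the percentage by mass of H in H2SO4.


M(H2SO4) = 2×1.008 + 1×32.07 + 4×16.0 = 98.086 g/mol
Mass of H = 2 × 1.008 = 2.016 g/mol
% H = 2.016/98.086 × 100 = 2.06%

2.06%


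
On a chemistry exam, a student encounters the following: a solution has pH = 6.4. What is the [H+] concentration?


[H+] = 10^(-pH) = 10^(-6.4)
= 3.98×10^-7 M

3.98×10^-7 M


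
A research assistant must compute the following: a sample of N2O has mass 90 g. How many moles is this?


M(N2O) = 44.02 g/mol
n = mass/M = 90/44.02 = 2.0445 mol

2.0445 mol


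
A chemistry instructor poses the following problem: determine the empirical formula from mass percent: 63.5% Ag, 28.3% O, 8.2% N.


Assume 100 g sample. Moles of each element:
  Ag: 63.5/107.87 = 0.589 mol
  O: 28.3/16.0 = 1.769 mol
  N: 8.2/14.01 = 0.585 mol
Divide by smallest (0.585):
  Ag: 0.589/0.585 = 1.01
  O: 1.769/0.585 = 3.02
  N: 0.585/0.585 = 1.0
Empirical formula: AgNO3

AgNO3


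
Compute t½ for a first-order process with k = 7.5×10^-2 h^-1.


t½ = ln2/k = 0.693147/(7.5×10^-2 h^-1)
= 9.242 h

9.242 h


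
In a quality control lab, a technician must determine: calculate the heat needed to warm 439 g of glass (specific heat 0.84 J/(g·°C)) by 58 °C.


q = mcΔT = 439 × 0.84 × 58
= 21388.08 J

21388.08 J


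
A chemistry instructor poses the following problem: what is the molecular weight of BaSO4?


M(BaSO4) = 1×137.33 + 1×32.07 + 4×16.0
= 137.33 + 32.07 + 64.0
= 233.4 g/mol

233.4 g/mol


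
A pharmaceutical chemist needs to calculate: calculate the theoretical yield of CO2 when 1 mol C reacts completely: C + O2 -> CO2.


Mole ratio CO2:C = 1:1
n(CO2) = 1 × 1/1 = 1.000 mol
mass = 1.000 × 44.01 = 44.01 g

44.01 g


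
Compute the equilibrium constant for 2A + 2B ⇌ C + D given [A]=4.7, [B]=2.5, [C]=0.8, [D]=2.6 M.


Kc = [C][D]/([A]^2[B]^2)
= (0.8^1 × 2.6^1)/(4.7^2 × 2.5^2)
= 2.08/138.0625
= 0.01507

0.01507


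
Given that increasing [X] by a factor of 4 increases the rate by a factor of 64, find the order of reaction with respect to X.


rate ∝ [X]^n
4^n = 64 → n = 3
Order in X: 3

3


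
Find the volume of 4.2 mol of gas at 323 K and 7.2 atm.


PV = nRT  (R = 0.08206 L·atm/(mol·K))
V = nRT/P = 4.2×0.08206×323/7.2
= 15.461 L

15.461 L


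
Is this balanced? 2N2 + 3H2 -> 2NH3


Equation: 2N2 + 3H2 -> 2NH3
Check atoms: H: 6=6, N: 4≠2
Not balanced

No, not balanced


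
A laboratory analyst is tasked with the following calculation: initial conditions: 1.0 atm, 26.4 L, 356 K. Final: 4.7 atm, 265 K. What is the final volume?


P1V1/T1 = P2V2/T2
V2 = P1V1T2/(T1P2)
= 1.0×26.4×265/(356×4.7)
= 4.181 L

4.181 L


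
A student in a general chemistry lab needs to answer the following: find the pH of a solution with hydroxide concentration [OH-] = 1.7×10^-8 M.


pOH = -log10([OH-]) = -log10(1.7×10^-8)
= 8 - log10(1.7) = 7.77
pH = 14 - pOH = 14 - 7.77 = 6.23

6.23


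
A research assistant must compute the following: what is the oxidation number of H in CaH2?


H with a metal (hydride): -1
Oxidation number: -1

-1


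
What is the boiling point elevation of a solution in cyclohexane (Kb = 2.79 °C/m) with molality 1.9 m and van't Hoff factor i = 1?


ΔTb = Kb × m × i
= 2.79 × 1.9 × 1
= 5.301 °C

5.301 °C


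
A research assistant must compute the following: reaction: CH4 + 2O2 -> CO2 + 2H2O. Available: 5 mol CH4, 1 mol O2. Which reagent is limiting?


Mole ratio available / coefficient:
  CH4: 5/1 = 5.000
  O2: 1/2 = 0.500
Smaller ratio is limiting.

O2


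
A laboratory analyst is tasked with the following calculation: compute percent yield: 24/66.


% yield = actual/theoretical × 100
= 24/66 × 100
= 36.36%

36.36%


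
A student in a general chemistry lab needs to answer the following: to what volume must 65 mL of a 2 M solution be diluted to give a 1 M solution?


C1V1 = C2V2
2 × 65 = 1 × V2
V2 = 130/1 = 130.0 mL

130.0 mL


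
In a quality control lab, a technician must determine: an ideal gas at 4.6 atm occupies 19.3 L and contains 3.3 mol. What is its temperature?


PV = nRT  (R = 0.08206 L·atm/(mol·K))
T = PV/(nR) = 4.6×19.3/(3.3×0.08206)
= 88.78/0.270798
= 327.85 K

327.85 K


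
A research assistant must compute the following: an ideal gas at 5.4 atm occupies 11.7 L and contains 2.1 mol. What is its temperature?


PV = nRT  (R = 0.08206 L·atm/(mol·K))
T = PV/(nR) = 5.4×11.7/(2.1×0.08206)
= 63.18/0.172326
= 366.63 K

366.63 K


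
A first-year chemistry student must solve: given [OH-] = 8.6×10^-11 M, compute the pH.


pOH = -log10([OH-]) = -log10(8.6×10^-11)
= 11 - log10(8.6) = 10.07
pH = 14 - pOH = 14 - 10.07 = 3.93

3.93


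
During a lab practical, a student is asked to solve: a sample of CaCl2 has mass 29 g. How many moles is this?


M(CaCl2) = 110.98 g/mol
n = mass/M = 29/110.98 = 0.2613 mol

0.2613 mol


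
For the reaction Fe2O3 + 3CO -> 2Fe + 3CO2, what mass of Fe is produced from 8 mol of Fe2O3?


Mole ratio Fe:Fe2O3 = 2:1
n(Fe) = 8 × 2/1 = 16.000 mol
mass = 16.000 × 55.85 = 893.6 g

893.6 g


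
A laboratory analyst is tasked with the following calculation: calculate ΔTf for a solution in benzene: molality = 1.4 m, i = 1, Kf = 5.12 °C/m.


ΔTf = Kf × m × i
= 5.12 × 1.4 × 1
= 7.168 °C

7.168 °C


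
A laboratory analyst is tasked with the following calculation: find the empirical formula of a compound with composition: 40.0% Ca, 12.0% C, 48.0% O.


Assume 100 g sample. Moles of each element:
  Ca: 40.0/40.08 = 0.998 mol
  C: 12.0/12.01 = 0.999 mol
  O: 48.0/16.0 = 3.0 mol
Divide by smallest (0.998):
  Ca: 0.998/0.998 = 1.0
  C: 0.999/0.998 = 1.0
  O: 3.0/0.998 = 3.01
Empirical formula: CaCO3

CaCO3


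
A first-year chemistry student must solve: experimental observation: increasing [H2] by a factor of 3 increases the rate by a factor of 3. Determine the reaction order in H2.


rate ∝ [H2]^n
3^n = 3 → n = 1
Order in H2: 1

1


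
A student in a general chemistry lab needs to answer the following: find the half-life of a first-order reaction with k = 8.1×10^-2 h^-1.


t½ = ln2/k = 0.693147/(8.1×10^-2 h^-1)
= 8.557 h

8.557 h


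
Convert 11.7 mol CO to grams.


M(CO) = 28.01 g/mol
mass = n × M = 11.7 × 28.01 = 327.72 g

327.72 g


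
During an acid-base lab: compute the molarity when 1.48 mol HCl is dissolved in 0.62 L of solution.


M = n/V = 1.48/0.62 = 2.387 mol/L

2.387 M


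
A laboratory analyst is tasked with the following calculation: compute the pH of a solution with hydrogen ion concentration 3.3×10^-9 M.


pH = -log10([H+]) = -log10(3.3×10^-9)
= 9 - log10(3.3)
= 9 - 0.52
= 8.48

8.48


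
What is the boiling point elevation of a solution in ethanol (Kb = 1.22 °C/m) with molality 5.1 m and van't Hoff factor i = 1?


ΔTb = Kb × m × i
= 1.22 × 5.1 × 1
= 6.222 °C

6.222 °C


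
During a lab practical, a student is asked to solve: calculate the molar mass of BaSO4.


M(BaSO4) = 1×137.33 + 1×32.07 + 4×16.0
= 137.33 + 32.07 + 64.0
= 233.4 g/mol

233.4 g/mol


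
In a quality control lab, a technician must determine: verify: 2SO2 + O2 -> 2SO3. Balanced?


Equation: 2SO2 + O2 -> 2SO3
Check atoms: O: 6=6, S: 2=2
Balanced

Yes, balanced


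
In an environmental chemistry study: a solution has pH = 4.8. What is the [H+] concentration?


[H+] = 10^(-pH) = 10^(-4.8)
= 1.58×10^-5 M

1.58×10^-5 M


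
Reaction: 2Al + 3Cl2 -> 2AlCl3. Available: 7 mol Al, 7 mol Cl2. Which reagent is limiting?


Mole ratio available / coefficient:
  Al: 7/2 = 3.500
  Cl2: 7/3 = 2.333
Smaller ratio is limiting.

Cl2


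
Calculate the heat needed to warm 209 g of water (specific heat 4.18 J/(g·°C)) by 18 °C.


q = mcΔT = 209 × 4.18 × 18
= 15725.16 J

15725.16 J


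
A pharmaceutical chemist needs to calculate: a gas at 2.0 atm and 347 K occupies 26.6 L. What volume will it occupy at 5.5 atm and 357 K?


P1V1/T1 = P2V2/T2
V2 = P1V1T2/(T1P2)
= 2.0×26.6×357/(347×5.5)
= 9.951 L

9.951 L


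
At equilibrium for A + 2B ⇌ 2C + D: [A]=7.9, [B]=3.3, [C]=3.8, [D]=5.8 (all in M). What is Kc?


Kc = [C]^2[D]/([A][B]^2)
= (3.8^2 × 5.8^1)/(7.9^1 × 3.3^2)
= 83.752/86.031
= 0.9735

0.9735


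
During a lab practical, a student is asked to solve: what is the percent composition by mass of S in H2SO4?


M(H2SO4) = 2×1.008 + 1×32.07 + 4×16.0 = 98.086 g/mol
Mass of S = 1 × 32.07 = 32.07 g/mol
% S = 32.07/98.086 × 100 = 32.70%

32.70%


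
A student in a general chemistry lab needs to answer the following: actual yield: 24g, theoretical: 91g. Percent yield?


% yield = actual/theoretical × 100
= 24/91 × 100
= 26.37%

26.37%


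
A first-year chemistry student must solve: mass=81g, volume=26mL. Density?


ρ = mass/volume
= 81/26
= 3.115 g/mL

3.115 g/mL


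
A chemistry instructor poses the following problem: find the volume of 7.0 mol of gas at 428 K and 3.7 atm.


PV = nRT  (R = 0.08206 L·atm/(mol·K))
V = nRT/P = 7.0×0.08206×428/3.7
= 66.446 L

66.446 L


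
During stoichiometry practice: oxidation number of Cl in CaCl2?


halide: -1
Oxidation number: -1

-1


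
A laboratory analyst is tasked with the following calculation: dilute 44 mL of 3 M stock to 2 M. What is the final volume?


C1V1 = C2V2
3 × 44 = 2 × V2
V2 = 132/2 = 66.0 mL

66.0 mL


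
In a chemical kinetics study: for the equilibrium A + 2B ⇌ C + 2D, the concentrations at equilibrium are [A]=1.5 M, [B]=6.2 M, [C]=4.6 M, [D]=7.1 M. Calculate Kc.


Kc = [C][D]^2/([A][B]^2)
= (4.6^1 × 7.1^2)/(1.5^1 × 6.2^2)
= 231.886/57.66
= 4.022

4.022


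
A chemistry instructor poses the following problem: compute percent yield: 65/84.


% yield = actual/theoretical × 100
= 65/84 × 100
= 77.38%

77.38%


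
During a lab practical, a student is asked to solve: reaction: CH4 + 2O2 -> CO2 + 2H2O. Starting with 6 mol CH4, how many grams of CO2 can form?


Mole ratio CO2:CH4 = 1:1
n(CO2) = 6 × 1/1 = 6.000 mol
mass = 6.000 × 44.01 = 264.06 g

264.06 g


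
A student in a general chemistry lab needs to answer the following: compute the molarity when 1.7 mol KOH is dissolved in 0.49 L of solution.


M = n/V = 1.7/0.49 = 3.469 mol/L

3.469 M


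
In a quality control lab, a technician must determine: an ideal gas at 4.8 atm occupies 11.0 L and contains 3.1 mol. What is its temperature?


PV = nRT  (R = 0.08206 L·atm/(mol·K))
T = PV/(nR) = 4.8×11.0/(3.1×0.08206)
= 52.80/0.254386
= 207.56 K

207.56 K


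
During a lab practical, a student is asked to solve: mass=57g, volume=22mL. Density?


ρ = mass/volume
= 57/22
= 2.591 g/mL

2.591 g/mL


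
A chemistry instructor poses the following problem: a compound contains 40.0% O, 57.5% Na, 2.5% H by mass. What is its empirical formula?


Assume 100 g sample. Moles of each element:
  O: 40.0/16.0 = 2.5 mol
  Na: 57.5/22.99 = 2.501 mol
  H: 2.5/1.008 = 2.48 mol
Divide by smallest (2.48):
  O: 2.5/2.48 = 1.01
  Na: 2.501/2.48 = 1.01
  H: 2.48/2.48 = 1.0
Empirical formula: NaOH

NaOH


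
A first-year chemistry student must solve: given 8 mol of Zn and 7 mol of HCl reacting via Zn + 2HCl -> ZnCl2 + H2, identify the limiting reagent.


Mole ratio available / coefficient:
  Zn: 8/1 = 8.000
  HCl: 7/2 = 3.500
Smaller ratio is limiting.

HCl


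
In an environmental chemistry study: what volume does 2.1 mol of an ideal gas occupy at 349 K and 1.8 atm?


PV = nRT  (R = 0.08206 L·atm/(mol·K))
V = nRT/P = 2.1×0.08206×349/1.8
= 33.412 L

33.412 L


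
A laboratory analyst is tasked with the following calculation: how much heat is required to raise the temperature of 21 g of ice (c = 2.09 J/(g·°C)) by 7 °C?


q = mcΔT = 21 × 2.09 × 7
= 307.23 J

307.23 J


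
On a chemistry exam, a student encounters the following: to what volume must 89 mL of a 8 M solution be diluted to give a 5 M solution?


C1V1 = C2V2
8 × 89 = 5 × V2
V2 = 712/5 = 142.4 mL

142.4 mL


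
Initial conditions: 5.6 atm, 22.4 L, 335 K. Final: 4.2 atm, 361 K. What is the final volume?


P1V1/T1 = P2V2/T2
V2 = P1V1T2/(T1P2)
= 5.6×22.4×361/(335×4.2)
= 32.185 L

32.185 L


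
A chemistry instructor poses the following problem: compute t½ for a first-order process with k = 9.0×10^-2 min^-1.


t½ = ln2/k = 0.693147/(9.0×10^-2 min^-1)
= 7.702 min

7.702 min
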